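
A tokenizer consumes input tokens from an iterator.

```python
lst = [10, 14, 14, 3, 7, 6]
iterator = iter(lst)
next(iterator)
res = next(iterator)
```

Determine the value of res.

Step 1: Create iterator over [10, 14, 14, 3, 7, 6].
Step 2: next() consumes 10.
Step 3: next() returns 14.
Therefore res = 14.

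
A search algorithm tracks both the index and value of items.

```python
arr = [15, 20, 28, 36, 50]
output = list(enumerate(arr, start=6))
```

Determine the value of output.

Step 1: enumerate with start=6:
  (6, 15)
  (7, 20)
  (8, 28)
  (9, 36)
  (10, 50)
Therefore output = [(6, 15), (7, 20), (8, 28), (9, 36), (10, 50)].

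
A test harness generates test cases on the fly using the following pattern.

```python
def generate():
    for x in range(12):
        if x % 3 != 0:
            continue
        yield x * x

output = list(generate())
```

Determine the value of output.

Step 1: Only yield x**2 when x is divisible by 3:
  x=0: 0 % 3 == 0, yield 0**2 = 0
  x=3: 3 % 3 == 0, yield 3**2 = 9
  x=6: 6 % 3 == 0, yield 6**2 = 36
  x=9: 9 % 3 == 0, yield 9**2 = 81
Therefore output = [0, 9, 36, 81].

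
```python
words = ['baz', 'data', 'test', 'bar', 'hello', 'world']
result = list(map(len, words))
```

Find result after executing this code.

Step 1: Map len() to each word:
  'baz' -> 3
  'data' -> 4
  'test' -> 4
  'bar' -> 3
  'hello' -> 5
  'world' -> 5
Therefore result = [3, 4, 4, 3, 5, 5].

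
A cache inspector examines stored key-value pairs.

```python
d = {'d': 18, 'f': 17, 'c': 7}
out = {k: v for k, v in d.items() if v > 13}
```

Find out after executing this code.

Step 1: Filter items where value > 13:
  'd': 18 > 13: kept
  'f': 17 > 13: kept
  'c': 7 <= 13: removed
Therefore out = {'d': 18, 'f': 17}.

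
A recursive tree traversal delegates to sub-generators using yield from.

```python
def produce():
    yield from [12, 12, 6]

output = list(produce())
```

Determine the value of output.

Step 1: yield from delegates to the iterable, yielding each element.
Step 2: Collected values: [12, 12, 6].
Therefore output = [12, 12, 6].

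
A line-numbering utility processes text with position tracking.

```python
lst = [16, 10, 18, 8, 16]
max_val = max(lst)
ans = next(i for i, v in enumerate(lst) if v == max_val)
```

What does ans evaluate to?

Step 1: max([16, 10, 18, 8, 16]) = 18.
Step 2: Find first index where value == 18:
  Index 0: 16 != 18
  Index 1: 10 != 18
  Index 2: 18 == 18, found!
Therefore ans = 2.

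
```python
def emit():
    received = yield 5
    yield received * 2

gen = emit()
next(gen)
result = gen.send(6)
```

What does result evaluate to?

Step 1: next(gen) advances to first yield, producing 5.
Step 2: send(6) resumes, received = 6.
Step 3: yield received * 2 = 6 * 2 = 12.
Therefore result = 12.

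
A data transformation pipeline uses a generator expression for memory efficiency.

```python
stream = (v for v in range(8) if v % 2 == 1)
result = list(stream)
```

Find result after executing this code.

Step 1: Filter range(8) keeping only odd values:
  v=0: even, excluded
  v=1: odd, included
  v=2: even, excluded
  v=3: odd, included
  v=4: even, excluded
  v=5: odd, included
  v=6: even, excluded
  v=7: odd, included
Therefore result = [1, 3, 5, 7].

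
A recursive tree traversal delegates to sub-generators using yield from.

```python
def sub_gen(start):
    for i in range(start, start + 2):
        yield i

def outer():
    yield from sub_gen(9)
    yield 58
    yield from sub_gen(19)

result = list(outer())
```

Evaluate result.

Step 1: outer() delegates to sub_gen(9):
  yield 9
  yield 10
Step 2: yield 58
Step 3: Delegates to sub_gen(19):
  yield 19
  yield 20
Therefore result = [9, 10, 58, 19, 20].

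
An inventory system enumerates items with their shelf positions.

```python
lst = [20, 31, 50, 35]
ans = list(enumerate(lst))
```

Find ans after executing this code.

Step 1: enumerate pairs each element with its index:
  (0, 20)
  (1, 31)
  (2, 50)
  (3, 35)
Therefore ans = [(0, 20), (1, 31), (2, 50), (3, 35)].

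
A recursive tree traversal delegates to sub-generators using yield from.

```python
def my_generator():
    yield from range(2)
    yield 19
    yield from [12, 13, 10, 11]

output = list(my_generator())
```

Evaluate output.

Step 1: Trace yields in order:
  yield 0
  yield 1
  yield 19
  yield 12
  yield 13
  yield 10
  yield 11
Therefore output = [0, 1, 19, 12, 13, 10, 11].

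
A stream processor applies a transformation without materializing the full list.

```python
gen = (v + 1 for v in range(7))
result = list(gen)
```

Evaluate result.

Step 1: For each v in range(7), compute v+1:
  v=0: 0+1 = 1
  v=1: 1+1 = 2
  v=2: 2+1 = 3
  v=3: 3+1 = 4
  v=4: 4+1 = 5
  v=5: 5+1 = 6
  v=6: 6+1 = 7
Therefore result = [1, 2, 3, 4, 5, 6, 7].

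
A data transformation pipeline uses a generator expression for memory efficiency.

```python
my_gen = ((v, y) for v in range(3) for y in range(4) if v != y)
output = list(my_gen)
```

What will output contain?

Step 1: Nested generator over range(3) x range(4) where v != y:
  (0, 0): excluded (v == y)
  (0, 1): included
  (0, 2): included
  (0, 3): included
  (1, 0): included
  (1, 1): excluded (v == y)
  (1, 2): included
  (1, 3): included
  (2, 0): included
  (2, 1): included
  (2, 2): excluded (v == y)
  (2, 3): included
Therefore output = [(0, 1), (0, 2), (0, 3), (1, 0), (1, 2), (1, 3), (2, 0), (2, 1), (2, 3)].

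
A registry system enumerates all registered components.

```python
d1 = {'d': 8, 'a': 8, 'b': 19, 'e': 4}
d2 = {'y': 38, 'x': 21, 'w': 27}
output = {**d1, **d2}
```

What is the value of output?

Step 1: Merge d1 and d2 (d2 values override on key conflicts).
Step 2: d1 has keys ['d', 'a', 'b', 'e'], d2 has keys ['y', 'x', 'w'].
Therefore output = {'d': 8, 'a': 8, 'b': 19, 'e': 4, 'y': 38, 'x': 21, 'w': 27}.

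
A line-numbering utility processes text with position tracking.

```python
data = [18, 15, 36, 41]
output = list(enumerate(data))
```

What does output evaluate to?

Step 1: enumerate pairs each element with its index:
  (0, 18)
  (1, 15)
  (2, 36)
  (3, 41)
Therefore output = [(0, 18), (1, 15), (2, 36), (3, 41)].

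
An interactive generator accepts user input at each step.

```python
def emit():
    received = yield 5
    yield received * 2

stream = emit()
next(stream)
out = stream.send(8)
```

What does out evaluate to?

Step 1: next(stream) advances to first yield, producing 5.
Step 2: send(8) resumes, received = 8.
Step 3: yield received * 2 = 8 * 2 = 16.
Therefore out = 16.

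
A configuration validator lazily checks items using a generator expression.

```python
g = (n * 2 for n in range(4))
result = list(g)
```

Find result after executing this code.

Step 1: For each n in range(4), compute n*2:
  n=0: 0*2 = 0
  n=1: 1*2 = 2
  n=2: 2*2 = 4
  n=3: 3*2 = 6
Therefore result = [0, 2, 4, 6].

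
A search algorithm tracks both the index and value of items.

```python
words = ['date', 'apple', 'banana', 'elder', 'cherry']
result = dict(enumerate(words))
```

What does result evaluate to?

Step 1: enumerate pairs indices with words:
  0 -> 'date'
  1 -> 'apple'
  2 -> 'banana'
  3 -> 'elder'
  4 -> 'cherry'
Therefore result = {0: 'date', 1: 'apple', 2: 'banana', 3: 'elder', 4: 'cherry'}.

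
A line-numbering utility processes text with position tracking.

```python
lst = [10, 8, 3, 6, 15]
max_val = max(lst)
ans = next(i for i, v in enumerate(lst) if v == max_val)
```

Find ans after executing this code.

Step 1: max([10, 8, 3, 6, 15]) = 15.
Step 2: Find first index where value == 15:
  Index 0: 10 != 15
  Index 1: 8 != 15
  Index 2: 3 != 15
  Index 3: 6 != 15
  Index 4: 15 == 15, found!
Therefore ans = 4.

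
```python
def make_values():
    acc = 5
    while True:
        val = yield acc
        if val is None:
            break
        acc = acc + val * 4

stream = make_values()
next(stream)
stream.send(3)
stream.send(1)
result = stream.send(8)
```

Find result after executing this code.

Step 1: next() -> yield acc=5.
Step 2: send(3) -> val=3, acc = 5 + 3*4 = 17, yield 17.
Step 3: send(1) -> val=1, acc = 17 + 1*4 = 21, yield 21.
Step 4: send(8) -> val=8, acc = 21 + 8*4 = 53, yield 53.
Therefore result = 53.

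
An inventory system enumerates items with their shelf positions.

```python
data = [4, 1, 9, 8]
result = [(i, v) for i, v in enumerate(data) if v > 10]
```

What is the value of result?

Step 1: Filter enumerate([4, 1, 9, 8]) keeping v > 10:
  (0, 4): 4 <= 10, excluded
  (1, 1): 1 <= 10, excluded
  (2, 9): 9 <= 10, excluded
  (3, 8): 8 <= 10, excluded
Therefore result = [].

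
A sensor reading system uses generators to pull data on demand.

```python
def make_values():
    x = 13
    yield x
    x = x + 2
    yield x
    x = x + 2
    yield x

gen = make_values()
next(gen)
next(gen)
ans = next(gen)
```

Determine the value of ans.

Step 1: Trace through generator execution:
  Yield 1: x starts at 13, yield 13
  Yield 2: x = 13 + 2 = 15, yield 15
  Yield 3: x = 15 + 2 = 17, yield 17
Step 2: First next() gets 13, second next() gets the second value, third next() yields 17.
Therefore ans = 17.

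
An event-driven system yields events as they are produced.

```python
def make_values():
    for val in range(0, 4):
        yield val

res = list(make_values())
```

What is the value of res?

Step 1: The generator yields each value from range(0, 4).
Step 2: list() consumes all yields: [0, 1, 2, 3].
Therefore res = [0, 1, 2, 3].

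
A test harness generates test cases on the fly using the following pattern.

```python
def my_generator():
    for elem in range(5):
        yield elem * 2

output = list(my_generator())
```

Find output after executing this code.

Step 1: For each elem in range(5), yield elem * 2:
  elem=0: yield 0 * 2 = 0
  elem=1: yield 1 * 2 = 2
  elem=2: yield 2 * 2 = 4
  elem=3: yield 3 * 2 = 6
  elem=4: yield 4 * 2 = 8
Therefore output = [0, 2, 4, 6, 8].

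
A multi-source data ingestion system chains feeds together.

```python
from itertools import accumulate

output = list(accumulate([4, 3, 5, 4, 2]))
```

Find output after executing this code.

Step 1: accumulate computes running sums:
  + 4 = 4
  + 3 = 7
  + 5 = 12
  + 4 = 16
  + 2 = 18
Therefore output = [4, 7, 12, 16, 18].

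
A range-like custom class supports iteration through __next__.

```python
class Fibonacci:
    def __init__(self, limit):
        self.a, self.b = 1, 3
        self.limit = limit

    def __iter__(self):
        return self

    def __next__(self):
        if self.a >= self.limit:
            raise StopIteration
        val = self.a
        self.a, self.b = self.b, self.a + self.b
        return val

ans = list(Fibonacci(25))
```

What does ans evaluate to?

Step 1: Fibonacci-like sequence (a=1, b=3) until >= 25:
  Yield 1, then a,b = 3,4
  Yield 3, then a,b = 4,7
  Yield 4, then a,b = 7,11
  Yield 7, then a,b = 11,18
  Yield 11, then a,b = 18,29
  Yield 18, then a,b = 29,47
Step 2: 29 >= 25, stop.
Therefore ans = [1, 3, 4, 7, 11, 18].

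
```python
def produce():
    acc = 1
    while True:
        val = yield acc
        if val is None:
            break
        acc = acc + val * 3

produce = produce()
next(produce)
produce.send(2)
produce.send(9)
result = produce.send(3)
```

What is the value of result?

Step 1: next() -> yield acc=1.
Step 2: send(2) -> val=2, acc = 1 + 2*3 = 7, yield 7.
Step 3: send(9) -> val=9, acc = 7 + 9*3 = 34, yield 34.
Step 4: send(3) -> val=3, acc = 34 + 3*3 = 43, yield 43.
Therefore result = 43.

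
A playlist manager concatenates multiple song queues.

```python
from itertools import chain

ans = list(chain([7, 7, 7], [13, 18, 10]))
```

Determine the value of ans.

Step 1: chain() concatenates iterables: [7, 7, 7] + [13, 18, 10].
Therefore ans = [7, 7, 7, 13, 18, 10].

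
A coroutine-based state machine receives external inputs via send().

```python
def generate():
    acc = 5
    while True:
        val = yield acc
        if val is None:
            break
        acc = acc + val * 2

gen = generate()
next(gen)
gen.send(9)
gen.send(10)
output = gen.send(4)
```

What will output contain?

Step 1: next() -> yield acc=5.
Step 2: send(9) -> val=9, acc = 5 + 9*2 = 23, yield 23.
Step 3: send(10) -> val=10, acc = 23 + 10*2 = 43, yield 43.
Step 4: send(4) -> val=4, acc = 43 + 4*2 = 51, yield 51.
Therefore output = 51.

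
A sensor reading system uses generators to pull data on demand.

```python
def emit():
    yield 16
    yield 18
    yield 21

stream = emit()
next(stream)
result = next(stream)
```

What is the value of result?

Step 1: emit() creates a generator.
Step 2: next(stream) yields 16 (consumed and discarded).
Step 3: next(stream) yields 18, assigned to result.
Therefore result = 18.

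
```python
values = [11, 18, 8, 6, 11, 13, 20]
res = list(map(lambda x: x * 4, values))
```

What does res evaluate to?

Step 1: Apply lambda x: x * 4 to each element:
  11 -> 44
  18 -> 72
  8 -> 32
  6 -> 24
  11 -> 44
  13 -> 52
  20 -> 80
Therefore res = [44, 72, 32, 24, 44, 52, 80].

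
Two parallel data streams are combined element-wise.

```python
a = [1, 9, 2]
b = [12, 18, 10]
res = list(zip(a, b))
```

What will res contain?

Step 1: zip pairs elements at same index:
  Index 0: (1, 12)
  Index 1: (9, 18)
  Index 2: (2, 10)
Therefore res = [(1, 12), (9, 18), (2, 10)].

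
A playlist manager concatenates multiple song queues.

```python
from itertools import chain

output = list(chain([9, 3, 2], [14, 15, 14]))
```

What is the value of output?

Step 1: chain() concatenates iterables: [9, 3, 2] + [14, 15, 14].
Therefore output = [9, 3, 2, 14, 15, 14].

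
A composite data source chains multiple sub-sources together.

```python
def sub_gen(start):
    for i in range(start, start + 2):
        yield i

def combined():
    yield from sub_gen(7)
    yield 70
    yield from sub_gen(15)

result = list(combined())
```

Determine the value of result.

Step 1: combined() delegates to sub_gen(7):
  yield 7
  yield 8
Step 2: yield 70
Step 3: Delegates to sub_gen(15):
  yield 15
  yield 16
Therefore result = [7, 8, 70, 15, 16].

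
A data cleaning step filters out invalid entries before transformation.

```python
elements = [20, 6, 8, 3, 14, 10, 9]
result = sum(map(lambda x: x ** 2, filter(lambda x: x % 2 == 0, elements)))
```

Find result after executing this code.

Step 1: Filter even numbers from [20, 6, 8, 3, 14, 10, 9]: [20, 6, 8, 14, 10]
Step 2: Square each: [400, 36, 64, 196, 100]
Step 3: Sum = 796.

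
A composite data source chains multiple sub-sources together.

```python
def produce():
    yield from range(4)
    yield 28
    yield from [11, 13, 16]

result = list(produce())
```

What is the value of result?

Step 1: Trace yields in order:
  yield 0
  yield 1
  yield 2
  yield 3
  yield 28
  yield 11
  yield 13
  yield 16
Therefore result = [0, 1, 2, 3, 28, 11, 13, 16].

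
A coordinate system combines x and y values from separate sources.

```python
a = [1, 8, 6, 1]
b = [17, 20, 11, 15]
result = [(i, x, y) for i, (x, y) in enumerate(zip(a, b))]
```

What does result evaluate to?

Step 1: enumerate(zip(a, b)) gives index with paired elements:
  i=0: (1, 17)
  i=1: (8, 20)
  i=2: (6, 11)
  i=3: (1, 15)
Therefore result = [(0, 1, 17), (1, 8, 20), (2, 6, 11), (3, 1, 15)].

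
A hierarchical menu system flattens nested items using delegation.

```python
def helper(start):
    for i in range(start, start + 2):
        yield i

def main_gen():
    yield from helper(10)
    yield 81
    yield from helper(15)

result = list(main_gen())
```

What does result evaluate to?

Step 1: main_gen() delegates to helper(10):
  yield 10
  yield 11
Step 2: yield 81
Step 3: Delegates to helper(15):
  yield 15
  yield 16
Therefore result = [10, 11, 81, 15, 16].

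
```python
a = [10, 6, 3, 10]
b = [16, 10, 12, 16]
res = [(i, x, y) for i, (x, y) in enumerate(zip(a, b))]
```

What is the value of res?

Step 1: enumerate(zip(a, b)) gives index with paired elements:
  i=0: (10, 16)
  i=1: (6, 10)
  i=2: (3, 12)
  i=3: (10, 16)
Therefore res = [(0, 10, 16), (1, 6, 10), (2, 3, 12), (3, 10, 16)].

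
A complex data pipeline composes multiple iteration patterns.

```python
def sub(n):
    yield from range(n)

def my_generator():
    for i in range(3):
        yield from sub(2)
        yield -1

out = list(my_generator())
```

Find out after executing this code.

Step 1: For each i in range(3):
  i=0: yield from sub(2) -> [0, 1], then yield -1
  i=1: yield from sub(2) -> [0, 1], then yield -1
  i=2: yield from sub(2) -> [0, 1], then yield -1
Therefore out = [0, 1, -1, 0, 1, -1, 0, 1, -1].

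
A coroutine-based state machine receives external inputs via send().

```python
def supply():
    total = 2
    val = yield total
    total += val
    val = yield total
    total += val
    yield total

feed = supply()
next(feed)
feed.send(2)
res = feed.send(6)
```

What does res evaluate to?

Step 1: next() -> yield total=2.
Step 2: send(2) -> val=2, total = 2+2 = 4, yield 4.
Step 3: send(6) -> val=6, total = 4+6 = 10, yield 10.
Therefore res = 10.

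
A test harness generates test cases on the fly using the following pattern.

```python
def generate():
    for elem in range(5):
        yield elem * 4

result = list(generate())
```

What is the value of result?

Step 1: For each elem in range(5), yield elem * 4:
  elem=0: yield 0 * 4 = 0
  elem=1: yield 1 * 4 = 4
  elem=2: yield 2 * 4 = 8
  elem=3: yield 3 * 4 = 12
  elem=4: yield 4 * 4 = 16
Therefore result = [0, 4, 8, 12, 16].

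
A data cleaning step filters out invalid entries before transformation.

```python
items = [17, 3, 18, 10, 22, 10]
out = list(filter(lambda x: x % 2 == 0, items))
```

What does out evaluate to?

Step 1: Filter elements divisible by 2:
  17 % 2 = 1: removed
  3 % 2 = 1: removed
  18 % 2 = 0: kept
  10 % 2 = 0: kept
  22 % 2 = 0: kept
  10 % 2 = 0: kept
Therefore out = [18, 10, 22, 10].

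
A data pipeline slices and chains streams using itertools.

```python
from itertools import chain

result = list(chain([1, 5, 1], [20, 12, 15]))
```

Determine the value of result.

Step 1: chain() concatenates iterables: [1, 5, 1] + [20, 12, 15].
Therefore result = [1, 5, 1, 20, 12, 15].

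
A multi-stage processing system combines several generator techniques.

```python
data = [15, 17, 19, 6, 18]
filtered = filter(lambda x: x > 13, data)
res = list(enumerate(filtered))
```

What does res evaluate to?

Step 1: Filter [15, 17, 19, 6, 18] for > 13: [15, 17, 19, 18].
Step 2: enumerate re-indexes from 0: [(0, 15), (1, 17), (2, 19), (3, 18)].
Therefore res = [(0, 15), (1, 17), (2, 19), (3, 18)].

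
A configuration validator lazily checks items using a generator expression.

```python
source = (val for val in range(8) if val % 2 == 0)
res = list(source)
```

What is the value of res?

Step 1: Filter range(8) keeping only even values:
  val=0: even, included
  val=1: odd, excluded
  val=2: even, included
  val=3: odd, excluded
  val=4: even, included
  val=5: odd, excluded
  val=6: even, included
  val=7: odd, excluded
Therefore res = [0, 2, 4, 6].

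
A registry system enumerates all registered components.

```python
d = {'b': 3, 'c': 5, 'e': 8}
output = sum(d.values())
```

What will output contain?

Step 1: d.values() = [3, 5, 8].
Step 2: sum = 16.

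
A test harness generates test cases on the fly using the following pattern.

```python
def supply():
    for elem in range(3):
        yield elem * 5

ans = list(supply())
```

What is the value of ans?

Step 1: For each elem in range(3), yield elem * 5:
  elem=0: yield 0 * 5 = 0
  elem=1: yield 1 * 5 = 5
  elem=2: yield 2 * 5 = 10
Therefore ans = [0, 5, 10].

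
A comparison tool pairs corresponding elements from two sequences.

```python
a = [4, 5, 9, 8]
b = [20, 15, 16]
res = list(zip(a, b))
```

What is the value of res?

Step 1: zip stops at shortest (len(a)=4, len(b)=3):
  Index 0: (4, 20)
  Index 1: (5, 15)
  Index 2: (9, 16)
Step 2: Last element of a (8) has no pair, dropped.
Therefore res = [(4, 20), (5, 15), (9, 16)].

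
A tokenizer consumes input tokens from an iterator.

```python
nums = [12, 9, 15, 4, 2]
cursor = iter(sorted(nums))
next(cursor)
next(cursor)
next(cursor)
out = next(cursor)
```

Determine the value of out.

Step 1: sorted([12, 9, 15, 4, 2]) = [2, 4, 9, 12, 15].
Step 2: Create iterator and skip 3 elements.
Step 3: next() returns 12.
Therefore out = 12.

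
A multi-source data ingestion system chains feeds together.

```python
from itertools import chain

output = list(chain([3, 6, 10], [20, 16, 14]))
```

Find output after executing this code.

Step 1: chain() concatenates iterables: [3, 6, 10] + [20, 16, 14].
Therefore output = [3, 6, 10, 20, 16, 14].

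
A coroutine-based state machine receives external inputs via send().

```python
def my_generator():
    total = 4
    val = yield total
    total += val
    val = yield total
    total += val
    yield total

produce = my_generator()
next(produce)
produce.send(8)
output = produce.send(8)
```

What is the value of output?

Step 1: next() -> yield total=4.
Step 2: send(8) -> val=8, total = 4+8 = 12, yield 12.
Step 3: send(8) -> val=8, total = 12+8 = 20, yield 20.
Therefore output = 20.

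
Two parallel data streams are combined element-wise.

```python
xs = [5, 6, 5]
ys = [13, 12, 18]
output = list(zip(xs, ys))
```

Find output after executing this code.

Step 1: zip pairs elements at same index:
  Index 0: (5, 13)
  Index 1: (6, 12)
  Index 2: (5, 18)
Therefore output = [(5, 13), (6, 12), (5, 18)].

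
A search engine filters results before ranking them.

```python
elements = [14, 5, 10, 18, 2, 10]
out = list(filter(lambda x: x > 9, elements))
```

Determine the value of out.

Step 1: Filter elements > 9:
  14: kept
  5: removed
  10: kept
  18: kept
  2: removed
  10: kept
Therefore out = [14, 10, 18, 10].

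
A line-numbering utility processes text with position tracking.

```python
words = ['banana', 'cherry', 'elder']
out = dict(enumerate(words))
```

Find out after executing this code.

Step 1: enumerate pairs indices with words:
  0 -> 'banana'
  1 -> 'cherry'
  2 -> 'elder'
Therefore out = {0: 'banana', 1: 'cherry', 2: 'elder'}.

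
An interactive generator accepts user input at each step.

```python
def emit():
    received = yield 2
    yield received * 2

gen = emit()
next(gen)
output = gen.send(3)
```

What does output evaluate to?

Step 1: next(gen) advances to first yield, producing 2.
Step 2: send(3) resumes, received = 3.
Step 3: yield received * 2 = 3 * 2 = 6.
Therefore output = 6.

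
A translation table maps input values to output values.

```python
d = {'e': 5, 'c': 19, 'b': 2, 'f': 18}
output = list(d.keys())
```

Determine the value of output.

Step 1: d.keys() returns the dictionary keys in insertion order.
Therefore output = ['e', 'c', 'b', 'f'].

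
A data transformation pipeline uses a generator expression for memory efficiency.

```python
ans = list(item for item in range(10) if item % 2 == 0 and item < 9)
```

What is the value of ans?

Step 1: Filter range(10) where item % 2 == 0 and item < 9:
  item=0: both conditions met, included
  item=1: excluded (1 % 2 != 0)
  item=2: both conditions met, included
  item=3: excluded (3 % 2 != 0)
  item=4: both conditions met, included
  item=5: excluded (5 % 2 != 0)
  item=6: both conditions met, included
  item=7: excluded (7 % 2 != 0)
  item=8: both conditions met, included
  item=9: excluded (9 % 2 != 0, 9 >= 9)
Therefore ans = [0, 2, 4, 6, 8].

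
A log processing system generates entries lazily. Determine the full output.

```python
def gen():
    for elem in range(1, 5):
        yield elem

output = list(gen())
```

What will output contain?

Step 1: The generator yields each value from range(1, 5).
Step 2: list() consumes all yields: [1, 2, 3, 4].
Therefore output = [1, 2, 3, 4].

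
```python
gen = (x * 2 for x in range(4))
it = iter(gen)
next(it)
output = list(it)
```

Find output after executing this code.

Step 1: Generator produces [0, 2, 4, 6].
Step 2: next(it) consumes first element (0).
Step 3: list(it) collects remaining: [2, 4, 6].
Therefore output = [2, 4, 6].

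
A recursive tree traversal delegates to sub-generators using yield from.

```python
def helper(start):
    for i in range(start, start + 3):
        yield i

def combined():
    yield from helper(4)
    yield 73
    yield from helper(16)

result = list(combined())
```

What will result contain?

Step 1: combined() delegates to helper(4):
  yield 4
  yield 5
  yield 6
Step 2: yield 73
Step 3: Delegates to helper(16):
  yield 16
  yield 17
  yield 18
Therefore result = [4, 5, 6, 73, 16, 17, 18].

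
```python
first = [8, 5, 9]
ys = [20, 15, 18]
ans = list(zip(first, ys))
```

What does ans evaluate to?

Step 1: zip pairs elements at same index:
  Index 0: (8, 20)
  Index 1: (5, 15)
  Index 2: (9, 18)
Therefore ans = [(8, 20), (5, 15), (9, 18)].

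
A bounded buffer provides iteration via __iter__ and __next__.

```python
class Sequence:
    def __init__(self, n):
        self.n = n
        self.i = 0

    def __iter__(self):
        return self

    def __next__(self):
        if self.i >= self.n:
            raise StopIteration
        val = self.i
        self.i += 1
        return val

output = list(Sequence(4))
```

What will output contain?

Step 1: Sequence(4) creates an iterator counting 0 to 3.
Step 2: list() consumes all values: [0, 1, 2, 3].
Therefore output = [0, 1, 2, 3].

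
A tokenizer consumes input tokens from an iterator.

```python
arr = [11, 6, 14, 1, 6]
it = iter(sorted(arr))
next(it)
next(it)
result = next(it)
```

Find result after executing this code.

Step 1: sorted([11, 6, 14, 1, 6]) = [1, 6, 6, 11, 14].
Step 2: Create iterator and skip 2 elements.
Step 3: next() returns 6.
Therefore result = 6.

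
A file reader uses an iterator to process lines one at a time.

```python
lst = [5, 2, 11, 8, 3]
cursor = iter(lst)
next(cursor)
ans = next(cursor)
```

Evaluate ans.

Step 1: Create iterator over [5, 2, 11, 8, 3].
Step 2: next() consumes 5.
Step 3: next() returns 2.
Therefore ans = 2.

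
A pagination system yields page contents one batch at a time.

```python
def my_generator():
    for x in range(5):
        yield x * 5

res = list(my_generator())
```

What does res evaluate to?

Step 1: For each x in range(5), yield x * 5:
  x=0: yield 0 * 5 = 0
  x=1: yield 1 * 5 = 5
  x=2: yield 2 * 5 = 10
  x=3: yield 3 * 5 = 15
  x=4: yield 4 * 5 = 20
Therefore res = [0, 5, 10, 15, 20].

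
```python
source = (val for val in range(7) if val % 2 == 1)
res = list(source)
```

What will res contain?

Step 1: Filter range(7) keeping only odd values:
  val=0: even, excluded
  val=1: odd, included
  val=2: even, excluded
  val=3: odd, included
  val=4: even, excluded
  val=5: odd, included
  val=6: even, excluded
Therefore res = [1, 3, 5].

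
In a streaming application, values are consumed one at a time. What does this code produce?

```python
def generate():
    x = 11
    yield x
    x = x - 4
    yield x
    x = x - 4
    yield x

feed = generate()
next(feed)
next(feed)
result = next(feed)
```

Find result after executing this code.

Step 1: Trace through generator execution:
  Yield 1: x starts at 11, yield 11
  Yield 2: x = 11 - 4 = 7, yield 7
  Yield 3: x = 7 - 4 = 3, yield 3
Step 2: First next() gets 11, second next() gets the second value, third next() yields 3.
Therefore result = 3.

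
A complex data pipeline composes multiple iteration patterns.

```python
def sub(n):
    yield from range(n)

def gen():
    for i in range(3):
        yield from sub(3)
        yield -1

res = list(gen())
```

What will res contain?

Step 1: For each i in range(3):
  i=0: yield from sub(3) -> [0, 1, 2], then yield -1
  i=1: yield from sub(3) -> [0, 1, 2], then yield -1
  i=2: yield from sub(3) -> [0, 1, 2], then yield -1
Therefore res = [0, 1, 2, -1, 0, 1, 2, -1, 0, 1, 2, -1].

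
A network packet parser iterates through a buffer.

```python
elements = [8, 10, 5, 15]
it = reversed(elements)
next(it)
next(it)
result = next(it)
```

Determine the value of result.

Step 1: reversed([8, 10, 5, 15]) gives iterator: [15, 5, 10, 8].
Step 2: First next() = 15, second next() = 5.
Step 3: Third next() = 10.
Therefore result = 10.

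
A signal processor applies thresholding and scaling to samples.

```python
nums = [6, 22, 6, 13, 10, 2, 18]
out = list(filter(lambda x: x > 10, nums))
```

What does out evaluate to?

Step 1: Filter elements > 10:
  6: removed
  22: kept
  6: removed
  13: kept
  10: removed
  2: removed
  18: kept
Therefore out = [22, 13, 18].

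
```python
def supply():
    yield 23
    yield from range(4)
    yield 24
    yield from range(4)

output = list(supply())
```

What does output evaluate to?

Step 1: Trace yields in order:
  yield 23
  yield 0
  yield 1
  yield 2
  yield 3
  yield 24
  yield 0
  yield 1
  yield 2
  yield 3
Therefore output = [23, 0, 1, 2, 3, 24, 0, 1, 2, 3].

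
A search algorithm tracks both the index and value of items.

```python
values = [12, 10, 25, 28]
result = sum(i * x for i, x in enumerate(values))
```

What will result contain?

Step 1: Compute i * x for each (i, x) in enumerate([12, 10, 25, 28]):
  i=0, x=12: 0*12 = 0
  i=1, x=10: 1*10 = 10
  i=2, x=25: 2*25 = 50
  i=3, x=28: 3*28 = 84
Step 2: sum = 0 + 10 + 50 + 84 = 144.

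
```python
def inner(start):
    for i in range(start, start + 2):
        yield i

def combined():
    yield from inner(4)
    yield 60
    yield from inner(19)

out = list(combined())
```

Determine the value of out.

Step 1: combined() delegates to inner(4):
  yield 4
  yield 5
Step 2: yield 60
Step 3: Delegates to inner(19):
  yield 19
  yield 20
Therefore out = [4, 5, 60, 19, 20].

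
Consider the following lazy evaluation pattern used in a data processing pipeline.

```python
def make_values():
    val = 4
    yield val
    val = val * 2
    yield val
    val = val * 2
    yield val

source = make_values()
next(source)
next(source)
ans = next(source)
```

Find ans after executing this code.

Step 1: Trace through generator execution:
  Yield 1: val starts at 4, yield 4
  Yield 2: val = 4 * 2 = 8, yield 8
  Yield 3: val = 8 * 2 = 16, yield 16
Step 2: First next() gets 4, second next() gets the second value, third next() yields 16.
Therefore ans = 16.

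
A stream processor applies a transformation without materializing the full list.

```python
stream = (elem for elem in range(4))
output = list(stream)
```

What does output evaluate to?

Step 1: Generator expression iterates range(4): [0, 1, 2, 3].
Step 2: list() collects all values.
Therefore output = [0, 1, 2, 3].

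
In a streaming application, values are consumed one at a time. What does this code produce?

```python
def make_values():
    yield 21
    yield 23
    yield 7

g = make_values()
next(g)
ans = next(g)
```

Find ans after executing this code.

Step 1: make_values() creates a generator.
Step 2: next(g) yields 21 (consumed and discarded).
Step 3: next(g) yields 23, assigned to ans.
Therefore ans = 23.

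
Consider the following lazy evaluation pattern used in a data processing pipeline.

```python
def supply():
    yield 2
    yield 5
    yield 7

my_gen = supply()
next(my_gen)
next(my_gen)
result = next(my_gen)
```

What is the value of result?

Step 1: supply() creates a generator.
Step 2: next(my_gen) yields 2 (consumed and discarded).
Step 3: next(my_gen) yields 5 (consumed and discarded).
Step 4: next(my_gen) yields 7, assigned to result.
Therefore result = 7.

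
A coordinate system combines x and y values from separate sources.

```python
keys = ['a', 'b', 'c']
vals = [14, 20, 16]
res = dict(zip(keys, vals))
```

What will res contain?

Step 1: zip pairs keys with values:
  'a' -> 14
  'b' -> 20
  'c' -> 16
Therefore res = {'a': 14, 'b': 20, 'c': 16}.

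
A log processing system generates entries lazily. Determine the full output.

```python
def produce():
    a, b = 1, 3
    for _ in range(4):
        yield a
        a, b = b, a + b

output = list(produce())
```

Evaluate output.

Step 1: Fibonacci-like sequence starting with a=1, b=3:
  Iteration 1: yield a=1, then a,b = 3,4
  Iteration 2: yield a=3, then a,b = 4,7
  Iteration 3: yield a=4, then a,b = 7,11
  Iteration 4: yield a=7, then a,b = 11,18
Therefore output = [1, 3, 4, 7].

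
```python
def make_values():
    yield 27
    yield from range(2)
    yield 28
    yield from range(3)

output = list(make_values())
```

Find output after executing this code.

Step 1: Trace yields in order:
  yield 27
  yield 0
  yield 1
  yield 28
  yield 0
  yield 1
  yield 2
Therefore output = [27, 0, 1, 28, 0, 1, 2].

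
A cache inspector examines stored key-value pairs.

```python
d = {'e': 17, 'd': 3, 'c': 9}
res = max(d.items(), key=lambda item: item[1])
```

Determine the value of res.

Step 1: Find item with maximum value:
  ('e', 17)
  ('d', 3)
  ('c', 9)
Step 2: Maximum value is 17 at key 'e'.
Therefore res = ('e', 17).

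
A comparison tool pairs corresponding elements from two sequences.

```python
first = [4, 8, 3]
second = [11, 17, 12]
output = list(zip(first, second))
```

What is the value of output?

Step 1: zip pairs elements at same index:
  Index 0: (4, 11)
  Index 1: (8, 17)
  Index 2: (3, 12)
Therefore output = [(4, 11), (8, 17), (3, 12)].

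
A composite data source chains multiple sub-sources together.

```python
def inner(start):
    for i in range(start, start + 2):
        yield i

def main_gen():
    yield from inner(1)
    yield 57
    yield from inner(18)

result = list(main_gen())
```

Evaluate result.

Step 1: main_gen() delegates to inner(1):
  yield 1
  yield 2
Step 2: yield 57
Step 3: Delegates to inner(18):
  yield 18
  yield 19
Therefore result = [1, 2, 57, 18, 19].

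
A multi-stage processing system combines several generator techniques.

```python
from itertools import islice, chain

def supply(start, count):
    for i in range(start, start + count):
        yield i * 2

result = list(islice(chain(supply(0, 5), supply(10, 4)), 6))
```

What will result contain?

Step 1: supply(0, 5) yields [0, 2, 4, 6, 8].
Step 2: supply(10, 4) yields [20, 22, 24, 26].
Step 3: chain concatenates: [0, 2, 4, 6, 8, 20, 22, 24, 26].
Step 4: islice takes first 6: [0, 2, 4, 6, 8, 20].
Therefore result = [0, 2, 4, 6, 8, 20].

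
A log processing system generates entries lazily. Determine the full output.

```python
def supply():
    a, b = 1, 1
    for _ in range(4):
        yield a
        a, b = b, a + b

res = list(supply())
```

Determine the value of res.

Step 1: Fibonacci-like sequence starting with a=1, b=1:
  Iteration 1: yield a=1, then a,b = 1,2
  Iteration 2: yield a=1, then a,b = 2,3
  Iteration 3: yield a=2, then a,b = 3,5
  Iteration 4: yield a=3, then a,b = 5,8
Therefore res = [1, 1, 2, 3].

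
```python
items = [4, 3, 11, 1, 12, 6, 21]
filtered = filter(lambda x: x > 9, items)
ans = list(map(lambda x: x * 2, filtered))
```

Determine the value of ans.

Step 1: Filter items for elements > 9:
  4: removed
  3: removed
  11: kept
  1: removed
  12: kept
  6: removed
  21: kept
Step 2: Map x * 2 on filtered [11, 12, 21]:
  11 -> 22
  12 -> 24
  21 -> 42
Therefore ans = [22, 24, 42].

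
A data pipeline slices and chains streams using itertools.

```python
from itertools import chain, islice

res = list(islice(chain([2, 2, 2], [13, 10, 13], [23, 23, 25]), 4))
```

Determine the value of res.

Step 1: chain([2, 2, 2], [13, 10, 13], [23, 23, 25]) = [2, 2, 2, 13, 10, 13, 23, 23, 25].
Step 2: islice takes first 4 elements: [2, 2, 2, 13].
Therefore res = [2, 2, 2, 13].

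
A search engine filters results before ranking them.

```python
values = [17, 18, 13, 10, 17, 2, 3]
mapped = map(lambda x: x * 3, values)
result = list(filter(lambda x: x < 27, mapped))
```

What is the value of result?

Step 1: Map x * 3:
  17 -> 51
  18 -> 54
  13 -> 39
  10 -> 30
  17 -> 51
  2 -> 6
  3 -> 9
Step 2: Filter for < 27:
  51: removed
  54: removed
  39: removed
  30: removed
  51: removed
  6: kept
  9: kept
Therefore result = [6, 9].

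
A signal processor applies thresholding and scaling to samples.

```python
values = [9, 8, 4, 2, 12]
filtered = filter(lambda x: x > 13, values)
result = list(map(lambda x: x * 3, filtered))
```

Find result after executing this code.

Step 1: Filter values for elements > 13:
  9: removed
  8: removed
  4: removed
  2: removed
  12: removed
Step 2: Map x * 3 on filtered []:
Therefore result = [].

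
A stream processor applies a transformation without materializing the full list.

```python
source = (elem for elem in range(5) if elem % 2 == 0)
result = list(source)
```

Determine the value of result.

Step 1: Filter range(5) keeping only even values:
  elem=0: even, included
  elem=1: odd, excluded
  elem=2: even, included
  elem=3: odd, excluded
  elem=4: even, included
Therefore result = [0, 2, 4].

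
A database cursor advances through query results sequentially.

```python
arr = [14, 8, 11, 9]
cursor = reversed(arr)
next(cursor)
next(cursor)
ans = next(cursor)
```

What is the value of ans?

Step 1: reversed([14, 8, 11, 9]) gives iterator: [9, 11, 8, 14].
Step 2: First next() = 9, second next() = 11.
Step 3: Third next() = 8.
Therefore ans = 8.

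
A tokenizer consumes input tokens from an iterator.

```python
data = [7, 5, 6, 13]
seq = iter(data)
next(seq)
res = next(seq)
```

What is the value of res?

Step 1: Create iterator over [7, 5, 6, 13].
Step 2: next() consumes 7.
Step 3: next() returns 5.
Therefore res = 5.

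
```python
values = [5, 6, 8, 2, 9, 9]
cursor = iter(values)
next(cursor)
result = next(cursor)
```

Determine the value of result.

Step 1: Create iterator over [5, 6, 8, 2, 9, 9].
Step 2: next() consumes 5.
Step 3: next() returns 6.
Therefore result = 6.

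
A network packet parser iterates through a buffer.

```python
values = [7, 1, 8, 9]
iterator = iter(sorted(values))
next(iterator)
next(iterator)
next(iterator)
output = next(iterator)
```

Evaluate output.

Step 1: sorted([7, 1, 8, 9]) = [1, 7, 8, 9].
Step 2: Create iterator and skip 3 elements.
Step 3: next() returns 9.
Therefore output = 9.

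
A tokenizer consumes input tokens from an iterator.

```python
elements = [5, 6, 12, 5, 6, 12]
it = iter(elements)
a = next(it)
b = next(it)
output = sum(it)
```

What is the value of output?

Step 1: Create iterator over [5, 6, 12, 5, 6, 12].
Step 2: a = next() = 5, b = next() = 6.
Step 3: sum() of remaining [12, 5, 6, 12] = 35.
Therefore output = 35.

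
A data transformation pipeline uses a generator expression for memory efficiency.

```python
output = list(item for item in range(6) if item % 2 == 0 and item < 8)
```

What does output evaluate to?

Step 1: Filter range(6) where item % 2 == 0 and item < 8:
  item=0: both conditions met, included
  item=1: excluded (1 % 2 != 0)
  item=2: both conditions met, included
  item=3: excluded (3 % 2 != 0)
  item=4: both conditions met, included
  item=5: excluded (5 % 2 != 0)
Therefore output = [0, 2, 4].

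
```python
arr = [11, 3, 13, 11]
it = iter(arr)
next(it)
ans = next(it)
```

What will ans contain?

Step 1: Create iterator over [11, 3, 13, 11].
Step 2: next() consumes 11.
Step 3: next() returns 3.
Therefore ans = 3.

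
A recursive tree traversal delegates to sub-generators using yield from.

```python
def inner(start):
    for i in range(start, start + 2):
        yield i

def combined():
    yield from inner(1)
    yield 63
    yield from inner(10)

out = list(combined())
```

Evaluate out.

Step 1: combined() delegates to inner(1):
  yield 1
  yield 2
Step 2: yield 63
Step 3: Delegates to inner(10):
  yield 10
  yield 11
Therefore out = [1, 2, 63, 10, 11].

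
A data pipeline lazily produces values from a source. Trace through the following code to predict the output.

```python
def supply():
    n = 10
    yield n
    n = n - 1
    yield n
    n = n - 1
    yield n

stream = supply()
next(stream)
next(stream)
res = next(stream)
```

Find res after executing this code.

Step 1: Trace through generator execution:
  Yield 1: n starts at 10, yield 10
  Yield 2: n = 10 - 1 = 9, yield 9
  Yield 3: n = 9 - 1 = 8, yield 8
Step 2: First next() gets 10, second next() gets the second value, third next() yields 8.
Therefore res = 8.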